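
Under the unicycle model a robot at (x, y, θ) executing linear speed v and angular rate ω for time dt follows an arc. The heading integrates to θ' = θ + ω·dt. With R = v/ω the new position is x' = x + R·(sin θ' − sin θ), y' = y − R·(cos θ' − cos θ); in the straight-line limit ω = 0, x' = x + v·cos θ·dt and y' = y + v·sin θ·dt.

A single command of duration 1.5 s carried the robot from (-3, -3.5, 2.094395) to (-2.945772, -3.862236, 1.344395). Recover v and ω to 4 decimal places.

v = -0.2500, ω = -0.5000

Δθ = 1.344395 − 2.094395 = -0.750000
ω = Δθ/dt = -0.750000/1.5 = -0.5000
R = −Δy/(cos θ' − cos θ) = 0.5000
v = R·ω = 0.5000·-0.5000 = -0.2500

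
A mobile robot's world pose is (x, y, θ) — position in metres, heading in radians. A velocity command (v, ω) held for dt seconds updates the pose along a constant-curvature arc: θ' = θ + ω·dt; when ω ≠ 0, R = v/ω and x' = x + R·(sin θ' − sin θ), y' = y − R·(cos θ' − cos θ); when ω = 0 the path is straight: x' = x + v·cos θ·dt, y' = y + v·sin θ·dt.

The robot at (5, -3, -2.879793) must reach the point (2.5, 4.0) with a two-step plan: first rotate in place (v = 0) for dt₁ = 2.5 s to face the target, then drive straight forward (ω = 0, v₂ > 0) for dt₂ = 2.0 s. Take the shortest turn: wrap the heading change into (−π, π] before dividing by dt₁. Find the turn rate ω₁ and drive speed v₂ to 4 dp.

heading to target = atan2(4−-3, 2.5−5) = 1.9138
Δθ = wrap(1.9138 − -2.8798) = -1.4896; ω₁ = Δθ/dt₁ = -0.5958
distance = √((2.5−5)² + (4−-3)²) = 7.4330; v₂ = distance/dt₂ = 3.7165

ω₁ = -0.5958, v₂ = 3.7165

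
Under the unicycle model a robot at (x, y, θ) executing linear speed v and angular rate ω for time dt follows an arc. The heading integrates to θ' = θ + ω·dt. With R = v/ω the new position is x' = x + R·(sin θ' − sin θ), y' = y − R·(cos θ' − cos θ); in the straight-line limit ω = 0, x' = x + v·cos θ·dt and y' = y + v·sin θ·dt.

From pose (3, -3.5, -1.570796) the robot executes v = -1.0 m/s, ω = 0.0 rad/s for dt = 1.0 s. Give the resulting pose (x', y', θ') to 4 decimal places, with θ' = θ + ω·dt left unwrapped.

θ' = -1.5708 + 0.0·1.0 = -1.5708
ω = 0 → straight: x' = 3 + -1.0·cos(-1.5708)·1.0 = 3.0000
y' = -3.5 + -1.0·sin(-1.5708)·1.0 = -2.5000

(3.0000, -2.5000, -1.5708)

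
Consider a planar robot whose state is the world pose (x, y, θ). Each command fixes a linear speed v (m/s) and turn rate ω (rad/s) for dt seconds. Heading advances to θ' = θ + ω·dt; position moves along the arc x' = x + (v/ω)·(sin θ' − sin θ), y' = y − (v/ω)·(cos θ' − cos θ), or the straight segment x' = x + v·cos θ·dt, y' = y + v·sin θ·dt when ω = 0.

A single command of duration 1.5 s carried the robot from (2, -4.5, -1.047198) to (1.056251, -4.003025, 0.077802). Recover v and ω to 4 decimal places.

v = -0.7500, ω = 0.7500

Δθ = 0.077802 − -1.047198 = 1.125000
ω = Δθ/dt = 1.125000/1.5 = 0.7500
R = Δx/(sin θ' − sin θ) = -1.0000
v = R·ω = -1.0000·0.7500 = -0.7500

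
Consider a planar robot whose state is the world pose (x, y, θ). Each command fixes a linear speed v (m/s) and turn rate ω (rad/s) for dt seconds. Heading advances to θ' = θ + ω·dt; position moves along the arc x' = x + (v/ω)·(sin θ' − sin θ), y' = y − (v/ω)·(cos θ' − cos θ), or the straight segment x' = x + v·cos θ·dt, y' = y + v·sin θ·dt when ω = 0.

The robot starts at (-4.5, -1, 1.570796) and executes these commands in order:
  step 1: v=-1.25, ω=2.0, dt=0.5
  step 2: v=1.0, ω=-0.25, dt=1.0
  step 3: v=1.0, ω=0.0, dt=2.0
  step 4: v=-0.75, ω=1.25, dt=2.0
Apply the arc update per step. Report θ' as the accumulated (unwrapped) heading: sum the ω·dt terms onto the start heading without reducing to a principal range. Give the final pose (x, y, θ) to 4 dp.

step 1: θ'=2.5708 (R=-0.6250) → pose (-4.2127, -1.5259, 2.5708)
step 2: θ'=2.3208 (R=-4.0000) → pose (-4.9782, -0.8866, 2.3208)
step 3: θ'=2.3208 (straight) → pose (-6.3415, 0.5768, 2.3208)
step 4: θ'=4.8208 (R=-0.6000) → pose (-5.3060, 1.0507, 4.8208)

(-5.3060, 1.0507, 4.8208)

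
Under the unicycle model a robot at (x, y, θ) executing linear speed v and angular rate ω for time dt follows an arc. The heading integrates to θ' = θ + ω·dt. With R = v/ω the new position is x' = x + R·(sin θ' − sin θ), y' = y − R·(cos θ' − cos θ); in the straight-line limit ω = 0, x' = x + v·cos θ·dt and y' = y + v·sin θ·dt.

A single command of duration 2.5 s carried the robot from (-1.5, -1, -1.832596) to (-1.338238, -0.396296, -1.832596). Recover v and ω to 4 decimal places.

Δθ = -1.832596 − -1.832596 = 0.000000
ω = Δθ/dt = 0.000000/2.5 = 0.0000
ω = 0 → v = (Δx·cos θ + Δy·sin θ)/dt = -0.2500

v = -0.2500, ω = 0.0000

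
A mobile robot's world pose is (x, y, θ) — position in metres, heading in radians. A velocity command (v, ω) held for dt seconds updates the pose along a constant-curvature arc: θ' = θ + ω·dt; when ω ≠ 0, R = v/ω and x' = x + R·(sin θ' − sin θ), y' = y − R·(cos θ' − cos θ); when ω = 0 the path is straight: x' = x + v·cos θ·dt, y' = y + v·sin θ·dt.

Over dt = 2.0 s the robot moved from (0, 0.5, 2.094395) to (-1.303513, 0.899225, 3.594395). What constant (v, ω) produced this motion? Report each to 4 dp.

Δθ = 3.594395 − 2.094395 = 1.500000
ω = Δθ/dt = 1.500000/2.0 = 0.7500
R = Δx/(sin θ' − sin θ) = 1.0000
v = R·ω = 1.0000·0.7500 = 0.7500

v = 0.7500, ω = 0.7500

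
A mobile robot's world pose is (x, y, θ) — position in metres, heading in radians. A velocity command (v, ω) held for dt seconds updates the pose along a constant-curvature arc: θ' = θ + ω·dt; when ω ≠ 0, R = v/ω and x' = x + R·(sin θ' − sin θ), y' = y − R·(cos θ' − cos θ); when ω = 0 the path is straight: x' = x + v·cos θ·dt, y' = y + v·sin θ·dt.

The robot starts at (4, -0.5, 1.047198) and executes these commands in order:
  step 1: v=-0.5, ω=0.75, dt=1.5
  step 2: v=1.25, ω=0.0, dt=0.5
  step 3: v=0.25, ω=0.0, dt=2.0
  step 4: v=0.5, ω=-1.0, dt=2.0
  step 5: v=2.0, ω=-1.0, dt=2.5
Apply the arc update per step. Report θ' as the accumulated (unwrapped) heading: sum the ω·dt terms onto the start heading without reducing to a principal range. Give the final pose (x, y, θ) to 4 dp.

step 1: θ'=2.1722 (R=-0.6667) → pose (4.0277, -1.2105, 2.1722)
step 2: θ'=2.1722 (straight) → pose (3.6740, -0.6952, 2.1722)
step 3: θ'=2.1722 (straight) → pose (3.3911, -0.2829, 2.1722)
step 4: θ'=0.1722 (R=-0.5000) → pose (3.7177, 0.4926, 0.1722)
step 5: θ'=-2.3278 (R=-2.0000) → pose (5.5142, -2.8513, -2.3278)

(5.5142, -2.8513, -2.3278)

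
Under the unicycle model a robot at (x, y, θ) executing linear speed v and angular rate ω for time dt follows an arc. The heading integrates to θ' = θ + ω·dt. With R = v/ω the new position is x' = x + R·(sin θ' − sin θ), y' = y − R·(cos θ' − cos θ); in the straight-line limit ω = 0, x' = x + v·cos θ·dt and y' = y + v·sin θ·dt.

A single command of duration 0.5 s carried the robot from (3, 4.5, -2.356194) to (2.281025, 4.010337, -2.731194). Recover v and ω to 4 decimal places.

v = 1.7500, ω = -0.7500

Δθ = -2.731194 − -2.356194 = -0.375000
ω = Δθ/dt = -0.375000/0.5 = -0.7500
R = Δx/(sin θ' − sin θ) = -2.3333
v = R·ω = -2.3333·-0.7500 = 1.7500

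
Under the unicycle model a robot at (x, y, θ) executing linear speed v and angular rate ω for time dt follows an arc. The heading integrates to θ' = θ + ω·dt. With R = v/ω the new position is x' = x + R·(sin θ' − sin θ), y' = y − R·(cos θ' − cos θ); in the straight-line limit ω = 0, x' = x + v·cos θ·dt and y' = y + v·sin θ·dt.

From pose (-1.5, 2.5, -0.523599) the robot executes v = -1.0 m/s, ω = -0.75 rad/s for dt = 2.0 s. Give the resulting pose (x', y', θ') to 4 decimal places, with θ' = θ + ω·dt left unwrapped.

(-2.0323, 4.2380, -2.0236)

θ' = -0.5236 + -0.75·2.0 = -2.0236
R = v/ω = -1.0/-0.75 = 1.3333
x' = -1.5 + 1.3333·(sin -2.0236 − sin -0.5236) = -2.0323
y' = 2.5 − 1.3333·(cos -2.0236 − cos -0.5236) = 4.2380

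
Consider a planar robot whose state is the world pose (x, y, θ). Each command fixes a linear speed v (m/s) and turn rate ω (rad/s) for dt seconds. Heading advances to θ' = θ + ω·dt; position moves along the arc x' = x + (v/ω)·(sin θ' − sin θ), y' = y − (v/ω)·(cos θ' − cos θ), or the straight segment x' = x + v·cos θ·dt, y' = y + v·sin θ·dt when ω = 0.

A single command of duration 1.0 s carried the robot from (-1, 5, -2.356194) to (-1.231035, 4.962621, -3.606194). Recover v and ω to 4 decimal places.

Δθ = -3.606194 − -2.356194 = -1.250000
ω = Δθ/dt = -1.250000/1.0 = -1.2500
R = Δx/(sin θ' − sin θ) = -0.2000
v = R·ω = -0.2000·-1.2500 = 0.2500

v = 0.2500, ω = -1.2500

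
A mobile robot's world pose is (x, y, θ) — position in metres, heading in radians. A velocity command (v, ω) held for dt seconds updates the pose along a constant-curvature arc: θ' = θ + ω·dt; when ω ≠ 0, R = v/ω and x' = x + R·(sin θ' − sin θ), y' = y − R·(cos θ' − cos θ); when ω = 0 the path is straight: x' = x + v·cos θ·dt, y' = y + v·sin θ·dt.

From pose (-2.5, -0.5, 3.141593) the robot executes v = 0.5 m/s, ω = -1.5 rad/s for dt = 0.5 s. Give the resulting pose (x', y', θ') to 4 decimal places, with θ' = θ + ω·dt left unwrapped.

θ' = 3.1416 + -1.5·0.5 = 2.3916
R = v/ω = 0.5/-1.5 = -0.3333
x' = -2.5 + -0.3333·(sin 2.3916 − sin 3.1416) = -2.7272
y' = -0.5 − -0.3333·(cos 2.3916 − cos 3.1416) = -0.4106

(-2.7272, -0.4106, 2.3916)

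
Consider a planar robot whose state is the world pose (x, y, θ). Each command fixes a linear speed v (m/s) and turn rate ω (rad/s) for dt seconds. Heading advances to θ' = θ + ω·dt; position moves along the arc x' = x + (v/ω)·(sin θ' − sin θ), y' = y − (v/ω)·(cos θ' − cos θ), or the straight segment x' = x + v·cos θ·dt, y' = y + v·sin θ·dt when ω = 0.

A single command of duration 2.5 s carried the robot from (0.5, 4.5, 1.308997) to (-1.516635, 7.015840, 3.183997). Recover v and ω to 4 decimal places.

Δθ = 3.183997 − 1.308997 = 1.875000
ω = Δθ/dt = 1.875000/2.5 = 0.7500
R = −Δy/(cos θ' − cos θ) = 2.0000
v = R·ω = 2.0000·0.7500 = 1.5000

v = 1.5000, ω = 0.7500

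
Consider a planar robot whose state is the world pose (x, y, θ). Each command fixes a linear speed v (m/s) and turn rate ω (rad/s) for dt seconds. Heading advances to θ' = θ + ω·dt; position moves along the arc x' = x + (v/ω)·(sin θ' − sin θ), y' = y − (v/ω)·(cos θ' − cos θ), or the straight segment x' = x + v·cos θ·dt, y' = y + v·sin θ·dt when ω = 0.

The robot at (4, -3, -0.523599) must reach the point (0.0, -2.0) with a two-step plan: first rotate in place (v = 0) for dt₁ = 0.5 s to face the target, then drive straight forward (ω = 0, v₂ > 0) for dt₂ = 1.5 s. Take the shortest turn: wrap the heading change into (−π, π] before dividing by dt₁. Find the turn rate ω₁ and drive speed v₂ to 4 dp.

heading to target = atan2(-2−-3, 0−4) = 2.8966
Δθ = wrap(2.8966 − -0.5236) = -2.8630; ω₁ = Δθ/dt₁ = -5.7259
distance = √((0−4)² + (-2−-3)²) = 4.1231; v₂ = distance/dt₂ = 2.7487

ω₁ = -5.7259, v₂ = 2.7487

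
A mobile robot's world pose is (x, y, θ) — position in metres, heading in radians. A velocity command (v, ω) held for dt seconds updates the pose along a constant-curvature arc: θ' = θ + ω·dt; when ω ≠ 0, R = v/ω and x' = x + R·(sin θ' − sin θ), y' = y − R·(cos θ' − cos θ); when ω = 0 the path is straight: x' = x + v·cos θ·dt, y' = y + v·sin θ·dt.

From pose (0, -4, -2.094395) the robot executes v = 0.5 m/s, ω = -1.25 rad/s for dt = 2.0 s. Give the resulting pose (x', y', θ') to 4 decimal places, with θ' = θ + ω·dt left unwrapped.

θ' = -2.0944 + -1.25·2.0 = -4.5944
R = v/ω = 0.5/-1.25 = -0.4000
x' = 0 + -0.4000·(sin -4.5944 − sin -2.0944) = -0.7436
y' = -4 − -0.4000·(cos -4.5944 − cos -2.0944) = -3.8471

(-0.7436, -3.8471, -4.5944)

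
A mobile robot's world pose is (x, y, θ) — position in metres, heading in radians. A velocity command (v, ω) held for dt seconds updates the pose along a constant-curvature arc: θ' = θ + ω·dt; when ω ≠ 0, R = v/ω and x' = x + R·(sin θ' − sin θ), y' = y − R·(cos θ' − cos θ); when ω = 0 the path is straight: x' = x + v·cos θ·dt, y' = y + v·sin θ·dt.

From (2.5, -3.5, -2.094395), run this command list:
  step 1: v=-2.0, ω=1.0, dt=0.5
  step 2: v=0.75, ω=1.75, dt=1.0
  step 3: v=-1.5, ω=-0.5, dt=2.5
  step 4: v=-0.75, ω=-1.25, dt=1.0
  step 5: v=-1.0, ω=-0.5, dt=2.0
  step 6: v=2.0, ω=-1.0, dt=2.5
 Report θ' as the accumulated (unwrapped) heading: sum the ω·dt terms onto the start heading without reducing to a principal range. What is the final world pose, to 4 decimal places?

(1.6221, 3.6328, -5.8444)

step 1: θ'=-1.5944 (R=-2.0000) → pose (2.7674, -2.5472, -1.5944)
step 2: θ'=0.1556 (R=0.4286) → pose (3.2623, -2.9807, 0.1556)
step 3: θ'=-1.0944 (R=3.0000) → pose (0.1314, -1.3927, -1.0944)
step 4: θ'=-2.3444 (R=0.6000) → pose (0.2353, -0.6983, -2.3444)
step 5: θ'=-3.3444 (R=2.0000) → pose (2.0690, -0.1367, -3.3444)
step 6: θ'=-5.8444 (R=-2.0000) → pose (1.6221, 3.6328, -5.8444)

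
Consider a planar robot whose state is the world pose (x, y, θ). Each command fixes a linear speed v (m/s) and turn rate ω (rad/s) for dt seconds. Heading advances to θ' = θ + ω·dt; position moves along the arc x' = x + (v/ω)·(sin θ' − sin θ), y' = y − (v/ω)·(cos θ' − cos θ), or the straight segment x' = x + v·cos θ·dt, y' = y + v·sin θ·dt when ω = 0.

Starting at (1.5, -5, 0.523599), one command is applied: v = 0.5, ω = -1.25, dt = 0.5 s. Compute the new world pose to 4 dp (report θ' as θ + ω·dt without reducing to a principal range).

(1.7405, -4.9485, -0.1014)

θ' = 0.5236 + -1.25·0.5 = -0.1014
R = v/ω = 0.5/-1.25 = -0.4000
x' = 1.5 + -0.4000·(sin -0.1014 − sin 0.5236) = 1.7405
y' = -5 − -0.4000·(cos -0.1014 − cos 0.5236) = -4.9485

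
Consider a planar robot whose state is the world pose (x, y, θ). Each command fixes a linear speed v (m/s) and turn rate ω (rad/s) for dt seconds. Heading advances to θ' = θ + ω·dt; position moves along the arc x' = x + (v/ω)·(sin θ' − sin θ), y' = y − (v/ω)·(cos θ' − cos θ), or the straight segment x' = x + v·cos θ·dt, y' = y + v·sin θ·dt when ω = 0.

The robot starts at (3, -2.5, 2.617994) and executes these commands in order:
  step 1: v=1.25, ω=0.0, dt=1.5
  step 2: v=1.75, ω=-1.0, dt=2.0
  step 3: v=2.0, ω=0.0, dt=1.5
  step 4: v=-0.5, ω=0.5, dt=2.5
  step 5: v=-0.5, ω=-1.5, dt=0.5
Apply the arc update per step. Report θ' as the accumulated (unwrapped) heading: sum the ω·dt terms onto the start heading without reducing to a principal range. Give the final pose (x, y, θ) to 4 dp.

(3.2866, 1.7662, 1.1180)

step 1: θ'=2.6180 (straight) → pose (1.3762, -1.5625, 2.6180)
step 2: θ'=0.6180 (R=-1.7500) → pose (1.2372, 1.3794, 0.6180)
step 3: θ'=0.6180 (straight) → pose (3.6824, 3.1176, 0.6180)
step 4: θ'=1.8680 (R=-1.0000) → pose (3.3056, 2.0097, 1.8680)
step 5: θ'=1.1180 (R=0.3333) → pose (3.2866, 1.7662, 1.1180)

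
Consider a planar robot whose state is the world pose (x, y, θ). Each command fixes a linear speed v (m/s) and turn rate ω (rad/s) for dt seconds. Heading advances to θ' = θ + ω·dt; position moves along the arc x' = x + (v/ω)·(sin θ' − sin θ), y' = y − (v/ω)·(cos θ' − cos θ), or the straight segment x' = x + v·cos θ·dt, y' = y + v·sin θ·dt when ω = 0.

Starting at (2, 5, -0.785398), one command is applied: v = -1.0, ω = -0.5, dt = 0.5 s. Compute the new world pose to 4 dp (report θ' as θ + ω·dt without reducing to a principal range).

θ' = -0.7854 + -0.5·0.5 = -1.0354
R = v/ω = -1.0/-0.5 = 2.0000
x' = 2 + 2.0000·(sin -1.0354 − sin -0.7854) = 1.6941
y' = 5 − 2.0000·(cos -1.0354 − cos -0.7854) = 5.3938

(1.6941, 5.3938, -1.0354)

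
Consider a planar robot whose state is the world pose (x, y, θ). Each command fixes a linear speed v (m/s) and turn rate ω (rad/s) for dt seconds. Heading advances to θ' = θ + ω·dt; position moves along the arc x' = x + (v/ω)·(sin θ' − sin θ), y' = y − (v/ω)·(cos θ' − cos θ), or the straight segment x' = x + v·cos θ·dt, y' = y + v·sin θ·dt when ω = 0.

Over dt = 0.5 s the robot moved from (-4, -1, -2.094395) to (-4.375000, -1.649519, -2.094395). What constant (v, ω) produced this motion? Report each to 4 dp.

Δθ = -2.094395 − -2.094395 = 0.000000
ω = Δθ/dt = 0.000000/0.5 = 0.0000
ω = 0 → v = (Δx·cos θ + Δy·sin θ)/dt = 1.5000

v = 1.5000, ω = 0.0000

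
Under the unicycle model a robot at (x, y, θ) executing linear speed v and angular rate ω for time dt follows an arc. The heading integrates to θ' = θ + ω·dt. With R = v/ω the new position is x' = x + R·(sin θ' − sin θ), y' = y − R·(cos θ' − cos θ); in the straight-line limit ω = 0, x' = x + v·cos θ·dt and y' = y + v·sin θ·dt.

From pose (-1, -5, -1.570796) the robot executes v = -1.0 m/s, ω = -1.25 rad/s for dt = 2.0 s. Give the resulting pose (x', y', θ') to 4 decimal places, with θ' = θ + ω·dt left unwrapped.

θ' = -1.5708 + -1.25·2.0 = -4.0708
R = v/ω = -1.0/-1.25 = 0.8000
x' = -1 + 0.8000·(sin -4.0708 − sin -1.5708) = 0.4409
y' = -5 − 0.8000·(cos -4.0708 − cos -1.5708) = -4.5212

(0.4409, -4.5212, -4.0708)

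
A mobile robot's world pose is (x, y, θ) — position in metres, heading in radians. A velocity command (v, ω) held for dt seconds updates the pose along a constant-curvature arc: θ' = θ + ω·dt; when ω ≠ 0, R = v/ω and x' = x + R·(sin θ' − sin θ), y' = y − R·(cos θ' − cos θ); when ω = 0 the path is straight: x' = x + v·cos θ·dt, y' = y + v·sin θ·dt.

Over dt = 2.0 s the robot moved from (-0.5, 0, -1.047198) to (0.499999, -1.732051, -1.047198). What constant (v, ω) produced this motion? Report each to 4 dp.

Δθ = -1.047198 − -1.047198 = 0.000000
ω = Δθ/dt = 0.000000/2.0 = 0.0000
ω = 0 → v = (Δx·cos θ + Δy·sin θ)/dt = 1.0000

v = 1.0000, ω = 0.0000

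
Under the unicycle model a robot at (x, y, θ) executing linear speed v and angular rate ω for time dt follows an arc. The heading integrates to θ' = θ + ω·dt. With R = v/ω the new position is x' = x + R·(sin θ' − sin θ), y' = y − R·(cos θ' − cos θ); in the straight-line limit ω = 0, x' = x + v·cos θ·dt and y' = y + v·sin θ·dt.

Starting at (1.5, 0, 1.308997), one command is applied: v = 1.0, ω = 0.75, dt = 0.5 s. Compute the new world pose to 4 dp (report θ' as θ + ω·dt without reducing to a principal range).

(1.5369, 0.4957, 1.6840)

θ' = 1.3090 + 0.75·0.5 = 1.6840
R = v/ω = 1.0/0.75 = 1.3333
x' = 1.5 + 1.3333·(sin 1.6840 − sin 1.3090) = 1.5369
y' = 0 − 1.3333·(cos 1.6840 − cos 1.3090) = 0.4957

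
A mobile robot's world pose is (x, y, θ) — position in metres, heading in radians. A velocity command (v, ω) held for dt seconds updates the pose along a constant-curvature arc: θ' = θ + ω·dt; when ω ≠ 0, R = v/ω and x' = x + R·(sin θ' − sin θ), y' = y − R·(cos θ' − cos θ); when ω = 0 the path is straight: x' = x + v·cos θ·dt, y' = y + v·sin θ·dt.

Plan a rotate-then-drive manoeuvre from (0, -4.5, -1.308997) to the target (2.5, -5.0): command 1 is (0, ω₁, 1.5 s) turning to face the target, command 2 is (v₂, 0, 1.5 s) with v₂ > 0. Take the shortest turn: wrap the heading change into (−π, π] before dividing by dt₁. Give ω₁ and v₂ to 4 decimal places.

ω₁ = 0.7411, v₂ = 1.6997

heading to target = atan2(-5−-4.5, 2.5−0) = -0.1974
Δθ = wrap(-0.1974 − -1.3090) = 1.1116; ω₁ = Δθ/dt₁ = 0.7411
distance = √((2.5−0)² + (-5−-4.5)²) = 2.5495; v₂ = distance/dt₂ = 1.6997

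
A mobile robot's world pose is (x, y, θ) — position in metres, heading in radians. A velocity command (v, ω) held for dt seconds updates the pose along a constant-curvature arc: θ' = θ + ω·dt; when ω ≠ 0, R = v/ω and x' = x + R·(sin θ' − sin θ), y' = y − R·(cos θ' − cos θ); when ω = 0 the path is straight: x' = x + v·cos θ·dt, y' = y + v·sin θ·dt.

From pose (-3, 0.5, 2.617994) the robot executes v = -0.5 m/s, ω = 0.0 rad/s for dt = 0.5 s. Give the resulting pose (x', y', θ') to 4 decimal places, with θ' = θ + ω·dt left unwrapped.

(-2.7835, 0.3750, 2.6180)

θ' = 2.6180 + 0.0·0.5 = 2.6180
ω = 0 → straight: x' = -3 + -0.5·cos(2.6180)·0.5 = -2.7835
y' = 0.5 + -0.5·sin(2.6180)·0.5 = 0.3750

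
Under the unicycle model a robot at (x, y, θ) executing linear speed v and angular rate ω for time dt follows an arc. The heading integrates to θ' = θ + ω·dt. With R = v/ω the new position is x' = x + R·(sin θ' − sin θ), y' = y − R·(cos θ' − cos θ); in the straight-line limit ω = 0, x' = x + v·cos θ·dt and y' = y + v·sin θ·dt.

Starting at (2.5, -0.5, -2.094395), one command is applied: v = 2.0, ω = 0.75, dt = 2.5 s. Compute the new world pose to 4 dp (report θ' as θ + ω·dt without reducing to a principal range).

θ' = -2.0944 + 0.75·2.5 = -0.2194
R = v/ω = 2.0/0.75 = 2.6667
x' = 2.5 + 2.6667·(sin -0.2194 − sin -2.0944) = 4.2290
y' = -0.5 − 2.6667·(cos -0.2194 − cos -2.0944) = -4.4361

(4.2290, -4.4361, -0.2194)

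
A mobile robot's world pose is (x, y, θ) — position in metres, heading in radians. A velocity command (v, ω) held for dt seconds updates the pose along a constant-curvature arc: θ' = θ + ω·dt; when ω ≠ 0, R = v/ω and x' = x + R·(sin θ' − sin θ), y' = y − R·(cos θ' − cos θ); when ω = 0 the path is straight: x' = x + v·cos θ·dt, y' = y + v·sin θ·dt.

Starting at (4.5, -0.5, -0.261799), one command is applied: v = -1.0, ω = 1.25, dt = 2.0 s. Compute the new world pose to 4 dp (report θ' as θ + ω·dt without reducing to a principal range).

(3.6646, -1.7679, 2.2382)

θ' = -0.2618 + 1.25·2.0 = 2.2382
R = v/ω = -1.0/1.25 = -0.8000
x' = 4.5 + -0.8000·(sin 2.2382 − sin -0.2618) = 3.6646
y' = -0.5 − -0.8000·(cos 2.2382 − cos -0.2618) = -1.7679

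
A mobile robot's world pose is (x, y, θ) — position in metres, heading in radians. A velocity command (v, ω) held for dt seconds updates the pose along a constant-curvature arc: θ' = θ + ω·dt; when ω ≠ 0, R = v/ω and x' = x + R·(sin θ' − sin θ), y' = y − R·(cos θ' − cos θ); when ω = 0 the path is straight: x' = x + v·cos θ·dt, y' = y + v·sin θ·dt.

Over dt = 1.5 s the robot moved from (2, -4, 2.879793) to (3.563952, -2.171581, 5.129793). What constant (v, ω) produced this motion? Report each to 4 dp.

v = -2.0000, ω = 1.5000

Δθ = 5.129793 − 2.879793 = 2.250000
ω = Δθ/dt = 2.250000/1.5 = 1.5000
R = −Δy/(cos θ' − cos θ) = -1.3333
v = R·ω = -1.3333·1.5000 = -2.0000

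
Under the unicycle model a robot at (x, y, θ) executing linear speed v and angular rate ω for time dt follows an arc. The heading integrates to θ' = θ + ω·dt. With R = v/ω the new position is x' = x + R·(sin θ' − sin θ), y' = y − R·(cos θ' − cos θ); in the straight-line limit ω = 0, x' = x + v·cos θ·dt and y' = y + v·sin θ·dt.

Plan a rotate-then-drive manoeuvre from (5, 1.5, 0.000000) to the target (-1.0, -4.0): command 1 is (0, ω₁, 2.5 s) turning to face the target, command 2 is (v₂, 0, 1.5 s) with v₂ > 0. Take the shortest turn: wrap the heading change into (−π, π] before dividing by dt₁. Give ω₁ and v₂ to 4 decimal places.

heading to target = atan2(-4−1.5, -1−5) = -2.3996
Δθ = wrap(-2.3996 − 0.0000) = -2.3996; ω₁ = Δθ/dt₁ = -0.9599
distance = √((-1−5)² + (-4−1.5)²) = 8.1394; v₂ = distance/dt₂ = 5.4263

ω₁ = -0.9599, v₂ = 5.4263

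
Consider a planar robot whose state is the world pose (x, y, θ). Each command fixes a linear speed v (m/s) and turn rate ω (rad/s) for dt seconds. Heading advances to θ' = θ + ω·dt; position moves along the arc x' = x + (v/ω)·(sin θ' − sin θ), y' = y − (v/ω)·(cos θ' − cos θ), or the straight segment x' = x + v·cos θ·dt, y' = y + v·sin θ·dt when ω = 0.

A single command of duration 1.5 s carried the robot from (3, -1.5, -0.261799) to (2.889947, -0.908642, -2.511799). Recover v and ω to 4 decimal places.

v = -0.5000, ω = -1.5000

Δθ = -2.511799 − -0.261799 = -2.250000
ω = Δθ/dt = -2.250000/1.5 = -1.5000
R = −Δy/(cos θ' − cos θ) = 0.3333
v = R·ω = 0.3333·-1.5000 = -0.5000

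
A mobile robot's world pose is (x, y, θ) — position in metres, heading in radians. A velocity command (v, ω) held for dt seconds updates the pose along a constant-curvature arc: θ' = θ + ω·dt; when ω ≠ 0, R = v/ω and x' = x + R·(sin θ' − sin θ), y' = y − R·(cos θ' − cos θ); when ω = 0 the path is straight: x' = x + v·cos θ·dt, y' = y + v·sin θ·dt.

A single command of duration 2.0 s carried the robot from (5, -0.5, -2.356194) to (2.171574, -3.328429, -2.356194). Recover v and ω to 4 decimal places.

v = 2.0000, ω = 0.0000

Δθ = -2.356194 − -2.356194 = 0.000000
ω = Δθ/dt = 0.000000/2.0 = 0.0000
ω = 0 → v = (Δx·cos θ + Δy·sin θ)/dt = 2.0000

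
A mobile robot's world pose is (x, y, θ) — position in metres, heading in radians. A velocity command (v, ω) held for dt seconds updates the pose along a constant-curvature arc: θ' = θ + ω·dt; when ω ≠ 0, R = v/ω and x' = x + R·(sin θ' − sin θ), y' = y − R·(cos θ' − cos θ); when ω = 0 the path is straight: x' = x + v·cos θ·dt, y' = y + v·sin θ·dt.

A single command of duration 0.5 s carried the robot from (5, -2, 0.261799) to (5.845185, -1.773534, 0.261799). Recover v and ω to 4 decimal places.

Δθ = 0.261799 − 0.261799 = 0.000000
ω = Δθ/dt = 0.000000/0.5 = 0.0000
ω = 0 → v = (Δx·cos θ + Δy·sin θ)/dt = 1.7500

v = 1.7500, ω = 0.0000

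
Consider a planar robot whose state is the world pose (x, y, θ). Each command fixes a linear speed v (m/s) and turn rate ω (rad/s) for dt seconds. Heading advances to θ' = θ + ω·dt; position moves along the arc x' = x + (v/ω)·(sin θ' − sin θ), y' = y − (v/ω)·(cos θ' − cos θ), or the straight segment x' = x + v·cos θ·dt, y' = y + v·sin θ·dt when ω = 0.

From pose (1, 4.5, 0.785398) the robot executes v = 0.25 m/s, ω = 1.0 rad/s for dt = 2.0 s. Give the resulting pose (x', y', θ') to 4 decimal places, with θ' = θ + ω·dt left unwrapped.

θ' = 0.7854 + 1.0·2.0 = 2.7854
R = v/ω = 0.25/1.0 = 0.2500
x' = 1 + 0.2500·(sin 2.7854 − sin 0.7854) = 0.9104
y' = 4.5 − 0.2500·(cos 2.7854 − cos 0.7854) = 4.9111

(0.9104, 4.9111, 2.7854)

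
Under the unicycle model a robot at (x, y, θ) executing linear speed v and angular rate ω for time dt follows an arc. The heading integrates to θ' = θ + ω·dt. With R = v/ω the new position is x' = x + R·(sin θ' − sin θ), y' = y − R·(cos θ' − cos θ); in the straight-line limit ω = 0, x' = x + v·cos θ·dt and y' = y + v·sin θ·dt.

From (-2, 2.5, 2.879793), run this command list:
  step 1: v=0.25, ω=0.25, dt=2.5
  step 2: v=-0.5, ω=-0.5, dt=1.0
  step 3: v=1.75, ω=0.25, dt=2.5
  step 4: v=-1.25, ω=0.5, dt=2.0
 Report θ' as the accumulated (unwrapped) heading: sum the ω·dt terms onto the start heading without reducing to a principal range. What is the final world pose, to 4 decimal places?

step 1: θ'=3.5048 (R=1.0000) → pose (-2.6141, 2.4688, 3.5048)
step 2: θ'=3.0048 (R=1.0000) → pose (-2.1224, 2.5247, 3.0048)
step 3: θ'=3.6298 (R=7.0000) → pose (-6.3603, 1.7724, 3.6298)
step 4: θ'=4.6298 (R=-2.5000) → pose (-5.0414, 3.7741, 4.6298)

(-5.0414, 3.7741, 4.6298)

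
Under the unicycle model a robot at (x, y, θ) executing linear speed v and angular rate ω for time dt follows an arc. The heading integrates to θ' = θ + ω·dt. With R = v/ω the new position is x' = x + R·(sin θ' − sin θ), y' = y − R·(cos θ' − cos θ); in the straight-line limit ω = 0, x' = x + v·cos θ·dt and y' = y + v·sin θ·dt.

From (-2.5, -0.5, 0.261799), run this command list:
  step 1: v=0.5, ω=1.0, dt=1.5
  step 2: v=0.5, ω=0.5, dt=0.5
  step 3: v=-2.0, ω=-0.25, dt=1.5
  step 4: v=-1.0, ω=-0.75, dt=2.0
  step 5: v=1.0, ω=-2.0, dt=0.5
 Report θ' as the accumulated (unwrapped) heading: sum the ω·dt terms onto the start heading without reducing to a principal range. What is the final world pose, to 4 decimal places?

step 1: θ'=1.7618 (R=0.5000) → pose (-2.1385, 0.0779, 1.7618)
step 2: θ'=2.0118 (R=1.0000) → pose (-2.2160, 0.3149, 2.0118)
step 3: θ'=1.6368 (R=8.0000) → pose (-1.4680, -2.5722, 1.6368)
step 4: θ'=0.1368 (R=1.3333) → pose (-2.6166, -3.9811, 0.1368)
step 5: θ'=-0.8632 (R=-0.5000) → pose (-2.1685, -4.1514, -0.8632)

(-2.1685, -4.1514, -0.8632)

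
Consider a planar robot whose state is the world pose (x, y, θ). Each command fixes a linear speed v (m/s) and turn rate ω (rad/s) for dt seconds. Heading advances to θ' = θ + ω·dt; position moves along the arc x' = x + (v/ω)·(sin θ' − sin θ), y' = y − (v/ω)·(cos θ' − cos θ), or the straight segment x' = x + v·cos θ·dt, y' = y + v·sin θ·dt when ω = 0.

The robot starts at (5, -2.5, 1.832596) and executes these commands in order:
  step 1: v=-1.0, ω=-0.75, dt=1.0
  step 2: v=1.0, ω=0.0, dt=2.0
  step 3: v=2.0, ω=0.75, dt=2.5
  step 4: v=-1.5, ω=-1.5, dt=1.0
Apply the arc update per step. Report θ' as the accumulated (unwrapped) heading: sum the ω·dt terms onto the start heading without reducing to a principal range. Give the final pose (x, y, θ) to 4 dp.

(4.7711, 1.0722, 1.4576)

step 1: θ'=1.0826 (R=1.3333) → pose (4.8897, -3.4705, 1.0826)
step 2: θ'=1.0826 (straight) → pose (5.8277, -1.7041, 1.0826)
step 3: θ'=2.9576 (R=2.6667) → pose (3.9605, 2.1683, 2.9576)
step 4: θ'=1.4576 (R=1.0000) → pose (4.7711, 1.0722, 1.4576)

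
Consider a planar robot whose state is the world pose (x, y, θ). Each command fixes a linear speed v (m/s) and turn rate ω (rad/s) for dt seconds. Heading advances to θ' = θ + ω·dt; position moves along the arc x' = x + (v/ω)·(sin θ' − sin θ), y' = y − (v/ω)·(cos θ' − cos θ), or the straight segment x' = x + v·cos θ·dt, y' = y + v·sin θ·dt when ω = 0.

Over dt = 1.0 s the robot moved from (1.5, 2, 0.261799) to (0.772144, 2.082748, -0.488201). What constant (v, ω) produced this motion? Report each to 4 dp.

Δθ = -0.488201 − 0.261799 = -0.750000
ω = Δθ/dt = -0.750000/1.0 = -0.7500
R = Δx/(sin θ' − sin θ) = 1.0000
v = R·ω = 1.0000·-0.7500 = -0.7500

v = -0.7500, ω = -0.7500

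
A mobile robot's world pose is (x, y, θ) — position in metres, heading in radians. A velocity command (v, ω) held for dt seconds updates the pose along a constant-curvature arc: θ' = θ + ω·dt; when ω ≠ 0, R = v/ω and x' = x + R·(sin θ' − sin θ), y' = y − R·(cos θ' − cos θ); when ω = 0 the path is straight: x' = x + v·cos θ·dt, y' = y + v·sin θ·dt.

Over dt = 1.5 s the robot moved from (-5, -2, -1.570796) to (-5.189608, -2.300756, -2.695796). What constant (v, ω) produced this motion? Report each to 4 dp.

v = 0.2500, ω = -0.7500

Δθ = -2.695796 − -1.570796 = -1.125000
ω = Δθ/dt = -1.125000/1.5 = -0.7500
R = −Δy/(cos θ' − cos θ) = -0.3333
v = R·ω = -0.3333·-0.7500 = 0.2500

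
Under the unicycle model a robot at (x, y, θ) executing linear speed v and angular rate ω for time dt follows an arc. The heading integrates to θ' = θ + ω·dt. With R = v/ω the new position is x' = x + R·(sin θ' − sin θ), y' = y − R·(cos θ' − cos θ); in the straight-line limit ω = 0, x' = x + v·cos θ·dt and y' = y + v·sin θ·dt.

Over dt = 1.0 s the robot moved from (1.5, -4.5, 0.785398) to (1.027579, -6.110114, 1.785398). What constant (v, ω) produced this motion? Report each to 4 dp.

v = -1.7500, ω = 1.0000

Δθ = 1.785398 − 0.785398 = 1.000000
ω = Δθ/dt = 1.000000/1.0 = 1.0000
R = −Δy/(cos θ' − cos θ) = -1.7500
v = R·ω = -1.7500·1.0000 = -1.7500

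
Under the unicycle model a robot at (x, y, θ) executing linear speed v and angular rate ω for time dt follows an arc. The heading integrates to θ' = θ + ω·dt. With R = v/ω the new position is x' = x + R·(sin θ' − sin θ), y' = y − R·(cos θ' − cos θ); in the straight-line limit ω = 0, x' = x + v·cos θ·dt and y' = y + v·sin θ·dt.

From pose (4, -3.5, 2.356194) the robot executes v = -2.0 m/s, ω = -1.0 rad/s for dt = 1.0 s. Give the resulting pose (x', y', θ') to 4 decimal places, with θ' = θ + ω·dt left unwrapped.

θ' = 2.3562 + -1.0·1.0 = 1.3562
R = v/ω = -2.0/-1.0 = 2.0000
x' = 4 + 2.0000·(sin 1.3562 − sin 2.3562) = 4.5399
y' = -3.5 − 2.0000·(cos 1.3562 − cos 2.3562) = -5.3401

(4.5399, -5.3401, 1.3562)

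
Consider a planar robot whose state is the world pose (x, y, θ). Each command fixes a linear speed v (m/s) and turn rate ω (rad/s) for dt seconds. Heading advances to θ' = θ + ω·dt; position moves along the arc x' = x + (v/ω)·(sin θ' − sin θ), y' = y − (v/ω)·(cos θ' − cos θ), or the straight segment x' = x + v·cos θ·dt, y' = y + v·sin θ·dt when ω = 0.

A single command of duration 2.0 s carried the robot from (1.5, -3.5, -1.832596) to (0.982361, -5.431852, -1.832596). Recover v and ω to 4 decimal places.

v = 1.0000, ω = 0.0000

Δθ = -1.832596 − -1.832596 = 0.000000
ω = Δθ/dt = 0.000000/2.0 = 0.0000
ω = 0 → v = (Δx·cos θ + Δy·sin θ)/dt = 1.0000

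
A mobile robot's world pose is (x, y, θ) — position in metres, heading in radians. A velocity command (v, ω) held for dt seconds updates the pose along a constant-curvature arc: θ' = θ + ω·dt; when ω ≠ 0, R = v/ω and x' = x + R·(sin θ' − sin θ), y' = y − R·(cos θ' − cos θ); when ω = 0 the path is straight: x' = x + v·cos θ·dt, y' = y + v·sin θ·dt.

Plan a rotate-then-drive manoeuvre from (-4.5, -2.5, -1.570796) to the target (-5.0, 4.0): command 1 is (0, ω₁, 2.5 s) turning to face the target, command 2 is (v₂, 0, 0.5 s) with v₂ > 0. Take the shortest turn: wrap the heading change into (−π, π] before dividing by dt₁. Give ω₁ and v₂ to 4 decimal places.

ω₁ = -1.2259, v₂ = 13.0384

heading to target = atan2(4−-2.5, -5−-4.5) = 1.6476
Δθ = wrap(1.6476 − -1.5708) = -3.0648; ω₁ = Δθ/dt₁ = -1.2259
distance = √((-5−-4.5)² + (4−-2.5)²) = 6.5192; v₂ = distance/dt₂ = 13.0384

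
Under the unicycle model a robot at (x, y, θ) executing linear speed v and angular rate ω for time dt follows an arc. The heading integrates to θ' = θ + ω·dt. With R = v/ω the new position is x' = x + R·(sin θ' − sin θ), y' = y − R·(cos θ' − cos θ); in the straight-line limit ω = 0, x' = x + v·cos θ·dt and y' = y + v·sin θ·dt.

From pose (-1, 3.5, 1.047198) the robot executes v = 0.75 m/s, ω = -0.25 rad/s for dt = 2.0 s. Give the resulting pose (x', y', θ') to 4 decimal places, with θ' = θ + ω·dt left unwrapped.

(0.0372, 4.5620, 0.5472)

θ' = 1.0472 + -0.25·2.0 = 0.5472
R = v/ω = 0.75/-0.25 = -3.0000
x' = -1 + -3.0000·(sin 0.5472 − sin 1.0472) = 0.0372
y' = 3.5 − -3.0000·(cos 0.5472 − cos 1.0472) = 4.5620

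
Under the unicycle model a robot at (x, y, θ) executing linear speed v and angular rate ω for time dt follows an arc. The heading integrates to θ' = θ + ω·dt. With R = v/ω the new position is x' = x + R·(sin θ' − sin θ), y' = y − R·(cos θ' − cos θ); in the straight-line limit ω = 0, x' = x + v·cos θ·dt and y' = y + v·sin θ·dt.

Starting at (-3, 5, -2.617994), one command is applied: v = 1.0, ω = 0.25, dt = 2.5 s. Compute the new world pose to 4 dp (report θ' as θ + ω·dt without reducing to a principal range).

(-4.6488, 3.1750, -1.9930)

θ' = -2.6180 + 0.25·2.5 = -1.9930
R = v/ω = 1.0/0.25 = 4.0000
x' = -3 + 4.0000·(sin -1.9930 − sin -2.6180) = -4.6488
y' = 5 − 4.0000·(cos -1.9930 − cos -2.6180) = 3.1750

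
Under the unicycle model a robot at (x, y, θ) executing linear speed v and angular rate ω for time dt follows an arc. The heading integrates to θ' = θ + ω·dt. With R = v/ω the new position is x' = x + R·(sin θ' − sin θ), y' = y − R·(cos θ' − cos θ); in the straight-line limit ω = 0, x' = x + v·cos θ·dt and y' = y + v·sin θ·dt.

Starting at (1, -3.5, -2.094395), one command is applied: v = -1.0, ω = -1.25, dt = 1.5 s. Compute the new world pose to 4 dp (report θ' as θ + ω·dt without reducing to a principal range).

(2.2820, -3.3588, -3.9694)

θ' = -2.0944 + -1.25·1.5 = -3.9694
R = v/ω = -1.0/-1.25 = 0.8000
x' = 1 + 0.8000·(sin -3.9694 − sin -2.0944) = 2.2820
y' = -3.5 − 0.8000·(cos -3.9694 − cos -2.0944) = -3.3588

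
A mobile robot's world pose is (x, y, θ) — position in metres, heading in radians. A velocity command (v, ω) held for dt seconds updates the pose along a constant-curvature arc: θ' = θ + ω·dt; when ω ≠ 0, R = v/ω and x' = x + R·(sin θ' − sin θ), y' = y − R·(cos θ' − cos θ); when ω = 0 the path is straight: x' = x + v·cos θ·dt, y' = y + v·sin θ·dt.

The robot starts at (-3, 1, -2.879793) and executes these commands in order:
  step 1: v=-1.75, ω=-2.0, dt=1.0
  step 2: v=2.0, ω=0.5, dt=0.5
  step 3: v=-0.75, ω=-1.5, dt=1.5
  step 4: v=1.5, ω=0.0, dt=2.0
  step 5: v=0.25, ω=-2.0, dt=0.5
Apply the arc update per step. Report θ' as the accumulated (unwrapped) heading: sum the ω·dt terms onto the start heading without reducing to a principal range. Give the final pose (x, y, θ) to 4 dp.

step 1: θ'=-4.8798 (R=0.8750) → pose (-1.9108, 0.0090, -4.8798)
step 2: θ'=-4.6298 (R=4.0000) → pose (-1.8685, 1.0055, -4.6298)
step 3: θ'=-6.8798 (R=0.5000) → pose (-2.6477, 0.5506, -6.8798)
step 4: θ'=-6.8798 (straight) → pose (-0.1660, -1.1349, -6.8798)
step 5: θ'=-7.8798 (R=-0.1250) → pose (-0.1112, -1.2415, -7.8798)

(-0.1112, -1.2415, -7.8798)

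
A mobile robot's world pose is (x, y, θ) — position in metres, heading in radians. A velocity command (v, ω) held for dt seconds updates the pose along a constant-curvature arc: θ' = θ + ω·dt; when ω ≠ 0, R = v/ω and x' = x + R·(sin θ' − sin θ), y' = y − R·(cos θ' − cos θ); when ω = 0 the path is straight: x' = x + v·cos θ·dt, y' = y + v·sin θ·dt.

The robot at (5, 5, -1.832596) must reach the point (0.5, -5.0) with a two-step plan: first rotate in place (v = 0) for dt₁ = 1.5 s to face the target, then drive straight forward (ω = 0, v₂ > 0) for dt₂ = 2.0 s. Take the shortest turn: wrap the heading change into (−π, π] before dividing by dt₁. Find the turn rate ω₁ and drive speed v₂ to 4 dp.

ω₁ = -0.1074, v₂ = 5.4829

heading to target = atan2(-5−5, 0.5−5) = -1.9937
Δθ = wrap(-1.9937 − -1.8326) = -0.1611; ω₁ = Δθ/dt₁ = -0.1074
distance = √((0.5−5)² + (-5−5)²) = 10.9659; v₂ = distance/dt₂ = 5.4829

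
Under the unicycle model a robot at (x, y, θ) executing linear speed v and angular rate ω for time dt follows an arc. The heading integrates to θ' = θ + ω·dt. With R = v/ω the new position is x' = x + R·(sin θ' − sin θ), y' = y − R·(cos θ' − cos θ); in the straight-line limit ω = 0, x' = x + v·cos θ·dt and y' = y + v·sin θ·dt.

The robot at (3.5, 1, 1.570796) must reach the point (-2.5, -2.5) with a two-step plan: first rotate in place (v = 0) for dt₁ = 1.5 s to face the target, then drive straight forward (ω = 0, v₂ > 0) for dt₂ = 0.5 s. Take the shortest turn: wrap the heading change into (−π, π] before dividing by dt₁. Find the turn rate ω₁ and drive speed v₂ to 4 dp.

ω₁ = 1.3992, v₂ = 13.8924

heading to target = atan2(-2.5−1, -2.5−3.5) = -2.6135
Δθ = wrap(-2.6135 − 1.5708) = 2.0989; ω₁ = Δθ/dt₁ = 1.3992
distance = √((-2.5−3.5)² + (-2.5−1)²) = 6.9462; v₂ = distance/dt₂ = 13.8924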